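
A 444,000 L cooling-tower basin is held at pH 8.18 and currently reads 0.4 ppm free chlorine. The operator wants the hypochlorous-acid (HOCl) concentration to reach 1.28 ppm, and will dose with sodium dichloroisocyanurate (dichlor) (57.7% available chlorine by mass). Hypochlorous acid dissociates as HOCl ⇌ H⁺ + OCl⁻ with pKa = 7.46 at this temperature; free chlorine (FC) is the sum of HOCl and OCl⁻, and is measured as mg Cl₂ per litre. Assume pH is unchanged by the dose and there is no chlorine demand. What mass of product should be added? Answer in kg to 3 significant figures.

5.85 kg

[OCl⁻]/[HOCl] = 10^(pH − pKa) = 10^(8.18 − 7.46) = 5.248; fraction as HOCl = 1/(1 + 5.248) = 0.16.
Free chlorine required for 1.28 ppm HOCl: 1.28 / 0.16 = 7.998 ppm.
FC to add: 7.998 − 0.4 = 7.598 mg/L as Cl₂.
Cl₂ equivalent: 7.598 mg/L × 444,000 L = 3373 g.
Product at 57.7% available Cl: 3373 / 0.577 = 5846 g.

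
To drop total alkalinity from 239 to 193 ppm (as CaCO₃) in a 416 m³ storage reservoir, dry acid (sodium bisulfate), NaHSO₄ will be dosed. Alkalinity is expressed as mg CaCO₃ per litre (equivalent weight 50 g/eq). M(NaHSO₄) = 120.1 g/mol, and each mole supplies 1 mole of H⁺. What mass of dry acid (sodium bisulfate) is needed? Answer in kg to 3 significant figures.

46.0 kg

Volume: 416 m³ = 416,000 L.
Alkalinity to neutralize: (239 − 193) = 46 mg/L as CaCO₃ × 416,000 L = 19,140 g as CaCO₃.
Equivalents of H⁺ required: 19,140 ÷ 50 g/eq = 382.7 eq = 382.7 mol NaHSO₄.
Mass of NaHSO₄: 382.7 × 120.1 = 45,960 g.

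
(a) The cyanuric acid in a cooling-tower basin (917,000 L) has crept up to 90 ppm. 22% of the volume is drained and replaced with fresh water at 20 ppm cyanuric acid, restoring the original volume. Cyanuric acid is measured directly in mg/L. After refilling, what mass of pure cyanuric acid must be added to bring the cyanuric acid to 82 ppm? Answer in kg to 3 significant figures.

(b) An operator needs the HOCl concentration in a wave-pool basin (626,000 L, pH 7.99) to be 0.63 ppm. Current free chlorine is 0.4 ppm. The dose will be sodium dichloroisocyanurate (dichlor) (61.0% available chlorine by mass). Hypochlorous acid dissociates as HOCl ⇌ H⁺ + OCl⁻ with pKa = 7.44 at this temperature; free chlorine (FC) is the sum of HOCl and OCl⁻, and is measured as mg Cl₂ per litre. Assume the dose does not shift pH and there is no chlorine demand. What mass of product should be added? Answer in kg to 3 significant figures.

(a) 6.79 kg; (b) 2.53 kg

(a) After draining 22% and refilling: 90 × 0.78 + 20 × 0.22 = 74.6 ppm.
(a) Deficit to target: 82 − 74.6 = 7.4 mg/L.
(a) Mass: 7.4 mg/L × 917,000 L = 6786 g cyanuric acid.

(b) [OCl⁻]/[HOCl] = 10^(pH − pKa) = 10^(7.99 − 7.44) = 3.548; fraction as HOCl = 1/(1 + 3.548) = 0.2199.
(b) Free chlorine required for 0.63 ppm HOCl: 0.63 / 0.2199 = 2.865 ppm.
(b) FC to add: 2.865 − 0.4 = 2.465 mg/L as Cl₂.
(b) Cl₂ equivalent: 2.465 mg/L × 626,000 L = 1543 g.
(b) Product at 61.0% available Cl: 1543 / 0.61 = 2530 g.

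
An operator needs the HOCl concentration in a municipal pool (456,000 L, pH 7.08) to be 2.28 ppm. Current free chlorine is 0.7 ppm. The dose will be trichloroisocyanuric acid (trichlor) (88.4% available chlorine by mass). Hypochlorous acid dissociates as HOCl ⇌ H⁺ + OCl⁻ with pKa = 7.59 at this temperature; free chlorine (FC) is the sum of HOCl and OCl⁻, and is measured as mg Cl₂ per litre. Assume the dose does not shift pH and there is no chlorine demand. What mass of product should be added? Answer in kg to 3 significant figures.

[OCl⁻]/[HOCl] = 10^(pH − pKa) = 10^(7.08 − 7.59) = 0.309; fraction as HOCl = 1/(1 + 0.309) = 0.7639.
Free chlorine required for 2.28 ppm HOCl: 2.28 / 0.7639 = 2.985 ppm.
FC to add: 2.985 − 0.7 = 2.285 mg/L as Cl₂.
Cl₂ equivalent: 2.285 mg/L × 456,000 L = 1042 g.
Product at 88.4% available Cl: 1042 / 0.884 = 1178 g.

1.18 kg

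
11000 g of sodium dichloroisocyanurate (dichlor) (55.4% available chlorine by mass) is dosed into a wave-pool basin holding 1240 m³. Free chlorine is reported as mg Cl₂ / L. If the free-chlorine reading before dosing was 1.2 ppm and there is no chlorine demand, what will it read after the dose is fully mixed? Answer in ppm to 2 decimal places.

6.11 ppm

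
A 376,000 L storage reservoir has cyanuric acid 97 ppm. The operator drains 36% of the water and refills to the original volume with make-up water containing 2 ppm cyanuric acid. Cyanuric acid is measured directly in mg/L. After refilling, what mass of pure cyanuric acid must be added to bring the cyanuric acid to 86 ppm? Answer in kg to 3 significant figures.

8.72 kg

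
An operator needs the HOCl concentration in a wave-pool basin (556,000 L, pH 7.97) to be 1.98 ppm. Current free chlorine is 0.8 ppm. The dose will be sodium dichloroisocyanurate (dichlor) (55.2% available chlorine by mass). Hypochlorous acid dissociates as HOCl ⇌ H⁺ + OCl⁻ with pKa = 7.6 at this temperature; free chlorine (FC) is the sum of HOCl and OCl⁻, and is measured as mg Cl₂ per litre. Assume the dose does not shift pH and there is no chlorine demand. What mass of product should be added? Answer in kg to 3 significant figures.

5.86 kg

[OCl⁻]/[HOCl] = 10^(pH − pKa) = 10^(7.97 − 7.6) = 2.344; fraction as HOCl = 1/(1 + 2.344) = 0.299.
Free chlorine required for 1.98 ppm HOCl: 1.98 / 0.299 = 6.622 ppm.
FC to add: 6.622 − 0.8 = 5.822 mg/L as Cl₂.
Cl₂ equivalent: 5.822 mg/L × 556,000 L = 3237 g.
Product at 55.2% available Cl: 3237 / 0.552 = 5864 g.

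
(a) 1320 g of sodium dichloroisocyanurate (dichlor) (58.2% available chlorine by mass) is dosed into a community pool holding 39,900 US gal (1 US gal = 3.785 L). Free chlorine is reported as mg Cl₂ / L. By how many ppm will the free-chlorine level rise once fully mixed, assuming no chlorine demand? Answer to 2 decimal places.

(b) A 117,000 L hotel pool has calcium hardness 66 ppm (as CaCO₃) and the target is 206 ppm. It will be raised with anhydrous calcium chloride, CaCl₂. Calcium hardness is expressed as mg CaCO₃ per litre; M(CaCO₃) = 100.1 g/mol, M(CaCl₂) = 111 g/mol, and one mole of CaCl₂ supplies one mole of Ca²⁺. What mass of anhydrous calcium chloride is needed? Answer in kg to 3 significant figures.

(a) Volume: 39,900 US gal × 3.785 L/gal = 151,022 L.
(a) Available chlorine delivered: 1320 g × 0.582 = 768.2 g as Cl₂.
(a) Concentration rise: 768.2 g / 151,022 L = 5.087 mg/L = 5.09 ppm.

(b) Hardness to add: (206 − 66) = 140 mg/L as CaCO₃ × 117,000 L = 16,380 g as CaCO₃.
(b) Moles of Ca²⁺ (1 mol Ca²⁺ ≡ 1 mol CaCO₃): 16,380 / 100.1 g/mol = 163.6 mol.
(b) Mass of CaCl₂: 163.6 × 111 = 18,160 g.

(a) 5.09 ppm; (b) 18.2 kg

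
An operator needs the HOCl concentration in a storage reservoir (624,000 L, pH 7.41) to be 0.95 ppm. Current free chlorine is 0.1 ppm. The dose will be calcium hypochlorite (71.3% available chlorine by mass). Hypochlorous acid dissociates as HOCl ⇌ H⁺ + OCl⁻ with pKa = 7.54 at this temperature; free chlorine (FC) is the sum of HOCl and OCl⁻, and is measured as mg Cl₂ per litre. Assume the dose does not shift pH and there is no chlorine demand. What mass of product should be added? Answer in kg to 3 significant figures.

[OCl⁻]/[HOCl] = 10^(pH − pKa) = 10^(7.41 − 7.54) = 0.7413; fraction as HOCl = 1/(1 + 0.7413) = 0.5743.
Free chlorine required for 0.95 ppm HOCl: 0.95 / 0.5743 = 1.654 ppm.
FC to add: 1.654 − 0.1 = 1.554 mg/L as Cl₂.
Cl₂ equivalent: 1.554 mg/L × 624,000 L = 969.8 g.
Product at 71.3% available Cl: 969.8 / 0.713 = 1360 g.

1.36 kg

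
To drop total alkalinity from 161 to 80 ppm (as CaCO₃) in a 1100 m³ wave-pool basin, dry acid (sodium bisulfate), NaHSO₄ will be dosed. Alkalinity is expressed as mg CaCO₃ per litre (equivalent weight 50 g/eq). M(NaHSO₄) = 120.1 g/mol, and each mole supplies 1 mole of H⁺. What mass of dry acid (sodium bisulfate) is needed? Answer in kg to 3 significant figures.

Volume: 1100 m³ = 1,100,000 L.
Alkalinity to neutralize: (161 − 80) = 81 mg/L as CaCO₃ × 1,100,000 L = 89,100 g as CaCO₃.
Equivalents of H⁺ required: 89,100 ÷ 50 g/eq = 1782 eq = 1782 mol NaHSO₄.
Mass of NaHSO₄: 1782 × 120.1 = 214,000 g.

214 kg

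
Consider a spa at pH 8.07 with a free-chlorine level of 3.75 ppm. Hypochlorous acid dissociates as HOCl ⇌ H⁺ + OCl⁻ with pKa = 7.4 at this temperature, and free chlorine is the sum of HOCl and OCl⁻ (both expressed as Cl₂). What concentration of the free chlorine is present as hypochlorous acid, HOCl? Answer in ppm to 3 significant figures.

0.661 ppm

[OCl⁻]/[HOCl] = 10^(pH − pKa) = 10^(8.07 − 7.4) = 10^0.67 = 4.677.
Fraction as HOCl = 1 / (1 + 4.677) = 0.1761.
HOCl = 0.1761 × 3.75 ppm = 0.6605 ppm.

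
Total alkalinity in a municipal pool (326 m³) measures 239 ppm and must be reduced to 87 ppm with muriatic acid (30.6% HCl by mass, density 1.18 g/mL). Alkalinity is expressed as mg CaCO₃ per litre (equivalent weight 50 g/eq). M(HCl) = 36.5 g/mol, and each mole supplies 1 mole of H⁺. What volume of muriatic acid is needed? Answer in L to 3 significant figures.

Volume: 326 m³ = 326,000 L.
Alkalinity to neutralize: (239 − 87) = 152 mg/L as CaCO₃ × 326,000 L = 49,550 g as CaCO₃.
Equivalents of H⁺ required: 49,550 ÷ 50 g/eq = 991 eq = 991 mol HCl.
Mass of HCl: 991 × 36.5 = 36,170 g.
Mass of 30.6% solution: 36,170 / 0.306 = 118,200 g.
Volume: 118,200 g ÷ 1.18 g/mL = 100,200 mL.

100 L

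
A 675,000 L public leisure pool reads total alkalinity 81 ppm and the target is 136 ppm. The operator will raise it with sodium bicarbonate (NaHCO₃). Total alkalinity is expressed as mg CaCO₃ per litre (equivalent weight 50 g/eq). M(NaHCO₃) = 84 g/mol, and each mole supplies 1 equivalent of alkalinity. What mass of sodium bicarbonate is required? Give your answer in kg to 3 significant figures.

Alkalinity to add: (136 − 81) = 55 mg/L as CaCO₃ × 675,000 L = 37,120 g as CaCO₃.
Equivalents: 37,120 g ÷ 50 g/eq = 742.5 eq.
NaHCO₃ supplies 1 eq per mole → 742.5 mol.
Mass: 742.5 mol × 84 g/mol = 62,370 g.

62.4 kg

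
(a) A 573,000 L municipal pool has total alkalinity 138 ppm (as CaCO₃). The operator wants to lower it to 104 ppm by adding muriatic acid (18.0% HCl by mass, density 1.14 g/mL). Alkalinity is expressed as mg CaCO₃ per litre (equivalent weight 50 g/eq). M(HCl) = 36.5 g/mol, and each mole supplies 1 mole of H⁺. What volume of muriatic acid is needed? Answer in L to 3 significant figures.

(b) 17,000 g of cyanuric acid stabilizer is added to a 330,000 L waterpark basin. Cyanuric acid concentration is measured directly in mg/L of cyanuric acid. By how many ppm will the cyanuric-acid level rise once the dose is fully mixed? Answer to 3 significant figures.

(a) Alkalinity to neutralize: (138 − 104) = 34 mg/L as CaCO₃ × 573,000 L = 19,480 g as CaCO₃.
(a) Equivalents of H⁺ required: 19,480 ÷ 50 g/eq = 389.6 eq = 389.6 mol HCl.
(a) Mass of HCl: 389.6 × 36.5 = 14,220 g.
(a) Mass of 18.0% solution: 14,220 / 0.18 = 79,010 g.
(a) Volume: 79,010 g ÷ 1.14 g/mL = 69,310 mL.

(b) Rise: 17,000 g / 330,000 L × 1000 = 51.52 mg/L.

(a) 69.3 L; (b) 51.5 ppm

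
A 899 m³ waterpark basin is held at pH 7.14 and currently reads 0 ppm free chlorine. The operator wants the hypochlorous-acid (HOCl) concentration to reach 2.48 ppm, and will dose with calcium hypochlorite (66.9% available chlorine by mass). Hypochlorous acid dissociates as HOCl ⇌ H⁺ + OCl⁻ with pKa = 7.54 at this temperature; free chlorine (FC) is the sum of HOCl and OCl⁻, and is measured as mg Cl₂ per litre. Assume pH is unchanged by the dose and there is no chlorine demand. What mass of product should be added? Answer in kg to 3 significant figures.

4.66 kg

Volume: 899 m³ = 899,000 L.
[OCl⁻]/[HOCl] = 10^(pH − pKa) = 10^(7.14 − 7.54) = 0.3981; fraction as HOCl = 1/(1 + 0.3981) = 0.7153.
Free chlorine required for 2.48 ppm HOCl: 2.48 / 0.7153 = 3.467 ppm.
FC to add: 3.467 − 0 = 3.467 mg/L as Cl₂.
Cl₂ equivalent: 3.467 mg/L × 899,000 L = 3117 g.
Product at 66.9% available Cl: 3117 / 0.669 = 4659 g.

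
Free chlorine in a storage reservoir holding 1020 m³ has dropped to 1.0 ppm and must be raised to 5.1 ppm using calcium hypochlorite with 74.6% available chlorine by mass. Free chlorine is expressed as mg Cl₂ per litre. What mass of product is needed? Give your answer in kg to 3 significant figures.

Volume: 1020 m³ = 1,020,000 L.
Chlorine deficit: 5.1 − 1.0 = 4.1 ppm = 4.1 mg/L as Cl₂.
Cl₂ equivalent needed: 4.1 mg/L × 1,020,000 L = 4,182,000 mg = 4182 g.
Product at 74.6% available chlorine: 4182 / 0.746 = 5606 g.

5.61 kg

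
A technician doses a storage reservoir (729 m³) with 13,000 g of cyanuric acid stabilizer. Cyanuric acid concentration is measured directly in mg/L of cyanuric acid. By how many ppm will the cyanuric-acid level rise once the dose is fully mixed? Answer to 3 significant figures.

17.8 ppm

Volume: 729 m³ = 729,000 L.
Rise: 13,000 g / 729,000 L × 1000 = 17.83 mg/L.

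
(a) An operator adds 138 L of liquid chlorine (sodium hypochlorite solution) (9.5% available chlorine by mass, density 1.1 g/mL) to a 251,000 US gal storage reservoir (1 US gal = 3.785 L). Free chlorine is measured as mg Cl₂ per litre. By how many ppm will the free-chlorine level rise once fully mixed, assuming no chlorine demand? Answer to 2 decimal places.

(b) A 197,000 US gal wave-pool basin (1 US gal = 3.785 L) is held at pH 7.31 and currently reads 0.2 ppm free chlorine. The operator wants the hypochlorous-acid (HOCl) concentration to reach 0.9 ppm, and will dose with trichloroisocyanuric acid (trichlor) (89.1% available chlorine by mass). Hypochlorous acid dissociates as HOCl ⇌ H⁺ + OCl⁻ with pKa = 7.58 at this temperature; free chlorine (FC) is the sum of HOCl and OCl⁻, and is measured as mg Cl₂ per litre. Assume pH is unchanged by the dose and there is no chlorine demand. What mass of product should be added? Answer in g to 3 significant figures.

(a) 15.18 ppm; (b) 990 g

(a) Volume: 251,000 US gal × 3.785 L/gal = 950,035 L.
(a) Mass of solution: 138 L × 1000 mL/L × 1.1 g/mL = 151,800 g.
(a) Available chlorine delivered: 151,800 g × 0.095 = 14,420 g as Cl₂.
(a) Concentration rise: 14,420 g / 950,035 L = 15.18 mg/L = 15.18 ppm.

(b) Volume: 197,000 US gal × 3.785 L/gal = 745,645 L.
(b) [OCl⁻]/[HOCl] = 10^(pH − pKa) = 10^(7.31 − 7.58) = 0.537; fraction as HOCl = 1/(1 + 0.537) = 0.6506.
(b) Free chlorine required for 0.9 ppm HOCl: 0.9 / 0.6506 = 1.383 ppm.
(b) FC to add: 1.383 − 0.2 = 1.183 mg/L as Cl₂.
(b) Cl₂ equivalent: 1.183 mg/L × 745,645 L = 882.3 g.
(b) Product at 89.1% available Cl: 882.3 / 0.891 = 990.3 g.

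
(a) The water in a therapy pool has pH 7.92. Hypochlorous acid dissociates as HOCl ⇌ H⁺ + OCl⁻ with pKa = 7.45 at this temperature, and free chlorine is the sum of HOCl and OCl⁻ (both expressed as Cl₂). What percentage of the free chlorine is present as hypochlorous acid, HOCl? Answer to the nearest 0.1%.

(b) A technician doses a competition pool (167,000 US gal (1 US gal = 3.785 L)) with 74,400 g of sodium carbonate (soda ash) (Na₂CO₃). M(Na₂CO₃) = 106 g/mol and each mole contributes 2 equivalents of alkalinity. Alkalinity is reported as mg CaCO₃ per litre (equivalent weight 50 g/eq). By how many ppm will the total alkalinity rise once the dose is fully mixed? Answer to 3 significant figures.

(a) [OCl⁻]/[HOCl] = 10^(pH − pKa) = 10^(7.92 − 7.45) = 10^0.47 = 2.951.
(a) Fraction as HOCl = 1 / (1 + 2.951) = 0.2531.

(b) Volume: 167,000 US gal × 3.785 L/gal = 632,095 L.
(b) Moles of Na₂CO₃: 74,400 g ÷ 106 g/mol = 701.9 mol → 1404 eq of alkalinity.
(b) As CaCO₃: 1404 eq × 50 g/eq = 70,190 g.
(b) Rise: 70,190 g / 632,095 L × 1000 = 111 mg/L.

(a) 25.3%; (b) 111 ppm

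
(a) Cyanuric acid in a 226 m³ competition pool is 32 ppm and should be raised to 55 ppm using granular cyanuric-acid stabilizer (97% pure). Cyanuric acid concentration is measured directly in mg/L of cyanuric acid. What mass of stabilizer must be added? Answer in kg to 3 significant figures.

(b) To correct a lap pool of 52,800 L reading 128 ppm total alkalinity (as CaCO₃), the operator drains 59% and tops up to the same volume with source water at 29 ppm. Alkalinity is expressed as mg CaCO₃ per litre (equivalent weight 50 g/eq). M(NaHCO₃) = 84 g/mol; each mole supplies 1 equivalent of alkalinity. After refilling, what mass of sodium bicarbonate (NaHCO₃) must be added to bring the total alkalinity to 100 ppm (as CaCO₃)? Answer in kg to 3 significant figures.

(a) Volume: 226 m³ = 226,000 L.
(a) CYA to add: (55 − 32) = 23 mg/L × 226,000 L = 5198 g cyanuric acid.
(a) At 97% purity: 5198 / 0.97 = 5359 g product.

(b) After draining 59% and refilling: 128 × 0.41 + 29 × 0.59 = 69.59 ppm.
(b) Deficit to target: 100 − 69.59 = 30.41 mg/L.
(b) As CaCO₃: 30.41 mg/L × 52,800 L = 1606 g; ÷ 50 g/eq ÷ 1 = 32.11 mol NaHCO₃.
(b) Mass: 32.11 × 84 = 2697 g.

(a) 5.36 kg; (b) 2.70 kg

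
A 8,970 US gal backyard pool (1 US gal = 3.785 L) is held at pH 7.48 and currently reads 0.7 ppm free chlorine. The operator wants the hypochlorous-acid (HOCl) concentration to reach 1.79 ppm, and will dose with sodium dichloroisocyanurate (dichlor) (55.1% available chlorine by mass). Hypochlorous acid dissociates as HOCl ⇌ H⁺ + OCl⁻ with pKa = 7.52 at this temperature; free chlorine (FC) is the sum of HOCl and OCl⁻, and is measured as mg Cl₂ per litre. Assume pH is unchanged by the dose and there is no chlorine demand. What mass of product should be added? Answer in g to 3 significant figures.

Volume: 8,970 US gal × 3.785 L/gal = 33,951 L.
[OCl⁻]/[HOCl] = 10^(pH − pKa) = 10^(7.48 − 7.52) = 0.912; fraction as HOCl = 1/(1 + 0.912) = 0.523.
Free chlorine required for 1.79 ppm HOCl: 1.79 / 0.523 = 3.422 ppm.
FC to add: 3.422 − 0.7 = 2.722 mg/L as Cl₂.
Cl₂ equivalent: 2.722 mg/L × 33,951 L = 92.43 g.
Product at 55.1% available Cl: 92.43 / 0.551 = 167.8 g.

168 g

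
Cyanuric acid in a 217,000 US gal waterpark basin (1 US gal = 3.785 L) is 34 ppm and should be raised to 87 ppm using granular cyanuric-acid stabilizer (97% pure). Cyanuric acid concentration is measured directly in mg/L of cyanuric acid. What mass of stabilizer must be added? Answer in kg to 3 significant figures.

44.9 kg

Volume: 217,000 US gal × 3.785 L/gal = 821,345 L.
CYA to add: (87 − 34) = 53 mg/L × 821,345 L = 43,530 g cyanuric acid.
At 97% purity: 43,530 / 0.97 = 44,880 g product.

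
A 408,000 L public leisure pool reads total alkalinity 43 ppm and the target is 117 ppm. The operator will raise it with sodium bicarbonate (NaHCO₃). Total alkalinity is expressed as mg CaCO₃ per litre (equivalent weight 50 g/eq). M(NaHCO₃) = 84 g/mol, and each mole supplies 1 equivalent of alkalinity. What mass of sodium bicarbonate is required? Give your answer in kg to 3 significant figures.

50.7 kg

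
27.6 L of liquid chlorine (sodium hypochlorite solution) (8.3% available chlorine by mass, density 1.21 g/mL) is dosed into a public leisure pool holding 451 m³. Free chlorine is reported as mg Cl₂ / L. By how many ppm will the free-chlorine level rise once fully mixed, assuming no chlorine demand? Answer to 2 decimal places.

Volume: 451 m³ = 451,000 L.
Mass of solution: 27.6 L × 1000 mL/L × 1.21 g/mL = 33,400 g.
Available chlorine delivered: 33,400 g × 0.083 = 2772 g as Cl₂.
Concentration rise: 2772 g / 451,000 L = 6.146 mg/L = 6.15 ppm.

6.15 ppm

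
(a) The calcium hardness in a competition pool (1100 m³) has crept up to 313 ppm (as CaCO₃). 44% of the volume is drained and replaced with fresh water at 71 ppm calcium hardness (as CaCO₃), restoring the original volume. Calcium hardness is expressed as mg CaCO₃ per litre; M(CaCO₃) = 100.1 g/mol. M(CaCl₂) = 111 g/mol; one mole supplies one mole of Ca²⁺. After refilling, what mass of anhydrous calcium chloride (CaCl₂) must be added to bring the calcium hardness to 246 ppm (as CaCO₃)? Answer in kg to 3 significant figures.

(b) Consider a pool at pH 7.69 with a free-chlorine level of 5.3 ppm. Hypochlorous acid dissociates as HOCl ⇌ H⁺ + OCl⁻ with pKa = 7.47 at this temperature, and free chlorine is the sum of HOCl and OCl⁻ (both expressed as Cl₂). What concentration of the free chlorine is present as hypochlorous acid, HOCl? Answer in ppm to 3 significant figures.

(a) Volume: 1100 m³ = 1,100,000 L.
(a) After draining 44% and refilling: 313 × 0.56 + 71 × 0.44 = 206.52 ppm.
(a) Deficit to target: 246 − 206.52 = 39.48 mg/L.
(a) As CaCO₃: 39.48 mg/L × 1,100,000 L = 43,430 g; ÷ 100.1 = 433.8 mol Ca²⁺.
(a) Mass: 433.8 × 111 = 48,160 g.

(b) [OCl⁻]/[HOCl] = 10^(pH − pKa) = 10^(7.69 − 7.47) = 10^0.22 = 1.66.
(b) Fraction as HOCl = 1 / (1 + 1.66) = 0.376.
(b) HOCl = 0.376 × 5.3 ppm = 1.993 ppm.

(a) 48.2 kg; (b) 1.99 ppm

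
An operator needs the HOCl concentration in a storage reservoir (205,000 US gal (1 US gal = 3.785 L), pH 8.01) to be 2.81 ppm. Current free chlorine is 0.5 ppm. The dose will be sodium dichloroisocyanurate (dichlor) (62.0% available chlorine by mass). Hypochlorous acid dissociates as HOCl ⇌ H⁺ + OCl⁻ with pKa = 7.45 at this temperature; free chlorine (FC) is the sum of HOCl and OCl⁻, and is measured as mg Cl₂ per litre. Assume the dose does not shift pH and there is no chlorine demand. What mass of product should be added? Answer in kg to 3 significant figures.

Volume: 205,000 US gal × 3.785 L/gal = 775,925 L.
[OCl⁻]/[HOCl] = 10^(pH − pKa) = 10^(8.01 − 7.45) = 3.631; fraction as HOCl = 1/(1 + 3.631) = 0.2159.
Free chlorine required for 2.81 ppm HOCl: 2.81 / 0.2159 = 13.01 ppm.
FC to add: 13.01 − 0.5 = 12.51 mg/L as Cl₂.
Cl₂ equivalent: 12.51 mg/L × 775,925 L = 9709 g.
Product at 62.0% available Cl: 9709 / 0.62 = 15,660 g.

15.7 kg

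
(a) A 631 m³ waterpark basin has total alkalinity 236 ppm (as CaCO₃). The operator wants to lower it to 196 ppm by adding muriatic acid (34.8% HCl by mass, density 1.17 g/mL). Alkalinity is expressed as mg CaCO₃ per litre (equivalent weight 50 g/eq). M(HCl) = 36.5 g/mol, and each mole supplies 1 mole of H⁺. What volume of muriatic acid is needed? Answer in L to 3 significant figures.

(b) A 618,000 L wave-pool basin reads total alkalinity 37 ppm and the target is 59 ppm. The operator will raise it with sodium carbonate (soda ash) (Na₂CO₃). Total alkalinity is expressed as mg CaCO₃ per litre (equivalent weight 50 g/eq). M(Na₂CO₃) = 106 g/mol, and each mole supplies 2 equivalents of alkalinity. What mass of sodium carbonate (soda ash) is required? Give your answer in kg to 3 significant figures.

(a) Volume: 631 m³ = 631,000 L.
(a) Alkalinity to neutralize: (236 − 196) = 40 mg/L as CaCO₃ × 631,000 L = 25,240 g as CaCO₃.
(a) Equivalents of H⁺ required: 25,240 ÷ 50 g/eq = 504.8 eq = 504.8 mol HCl.
(a) Mass of HCl: 504.8 × 36.5 = 18,430 g.
(a) Mass of 34.8% solution: 18,430 / 0.348 = 52,950 g.
(a) Volume: 52,950 g ÷ 1.17 g/mL = 45,250 mL.

(b) Alkalinity to add: (59 − 37) = 22 mg/L as CaCO₃ × 618,000 L = 13,600 g as CaCO₃.
(b) Equivalents: 13,600 g ÷ 50 g/eq = 271.9 eq.
(b) Each mole of Na₂CO₃ supplies 2 eq, so 271.9 / 2 = 136 mol.
(b) Mass: 136 mol × 106 g/mol = 14,410 g.

(a) 45.3 L; (b) 14.4 kg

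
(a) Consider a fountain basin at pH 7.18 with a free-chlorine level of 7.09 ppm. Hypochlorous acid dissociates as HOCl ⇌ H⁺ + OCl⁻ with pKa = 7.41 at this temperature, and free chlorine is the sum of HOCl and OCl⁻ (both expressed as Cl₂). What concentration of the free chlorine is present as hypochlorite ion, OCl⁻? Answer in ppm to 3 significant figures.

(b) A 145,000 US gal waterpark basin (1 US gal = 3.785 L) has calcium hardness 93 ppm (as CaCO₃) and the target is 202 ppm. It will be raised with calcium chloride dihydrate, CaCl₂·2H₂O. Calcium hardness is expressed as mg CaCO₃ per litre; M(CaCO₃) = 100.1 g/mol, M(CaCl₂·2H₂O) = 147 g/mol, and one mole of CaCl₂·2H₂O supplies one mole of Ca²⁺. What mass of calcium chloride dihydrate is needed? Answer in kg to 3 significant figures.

(a) [OCl⁻]/[HOCl] = 10^(pH − pKa) = 10^(7.18 − 7.41) = 10^-0.23 = 0.5888.
(a) Fraction as HOCl = 1 / (1 + 0.5888) = 0.6294.
(a) OCl⁻ = (1 − 0.6294) × 7.09 ppm = 2.628 ppm.

(b) Volume: 145,000 US gal × 3.785 L/gal = 548,825 L.
(b) Hardness to add: (202 − 93) = 109 mg/L as CaCO₃ × 548,825 L = 59,820 g as CaCO₃.
(b) Moles of Ca²⁺ (1 mol Ca²⁺ ≡ 1 mol CaCO₃): 59,820 / 100.1 g/mol = 597.6 mol.
(b) Mass of CaCl₂·2H₂O: 597.6 × 147 = 87,850 g.

(a) 2.63 ppm; (b) 87.9 kg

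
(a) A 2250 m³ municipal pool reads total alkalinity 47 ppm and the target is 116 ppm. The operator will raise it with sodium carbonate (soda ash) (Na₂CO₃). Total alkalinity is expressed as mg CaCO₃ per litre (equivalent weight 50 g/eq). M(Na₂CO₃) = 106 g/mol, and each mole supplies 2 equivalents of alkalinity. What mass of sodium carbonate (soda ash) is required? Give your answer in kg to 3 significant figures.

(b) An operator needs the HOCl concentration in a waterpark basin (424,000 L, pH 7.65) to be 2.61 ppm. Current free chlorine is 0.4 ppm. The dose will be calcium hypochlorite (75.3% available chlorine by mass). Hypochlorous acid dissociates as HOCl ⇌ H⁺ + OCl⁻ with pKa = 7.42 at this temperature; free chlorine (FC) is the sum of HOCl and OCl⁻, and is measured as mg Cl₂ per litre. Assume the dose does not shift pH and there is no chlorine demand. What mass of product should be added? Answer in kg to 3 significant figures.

(a) 165 kg; (b) 3.74 kg

(a) Volume: 2250 m³ = 2,250,000 L.
(a) Alkalinity to add: (116 − 47) = 69 mg/L as CaCO₃ × 2,250,000 L = 155,200 g as CaCO₃.
(a) Equivalents: 155,200 g ÷ 50 g/eq = 3105 eq.
(a) Each mole of Na₂CO₃ supplies 2 eq, so 3105 / 2 = 1552 mol.
(a) Mass: 1552 mol × 106 g/mol = 164,600 g.

(b) [OCl⁻]/[HOCl] = 10^(pH − pKa) = 10^(7.65 − 7.42) = 1.698; fraction as HOCl = 1/(1 + 1.698) = 0.3706.
(b) Free chlorine required for 2.61 ppm HOCl: 2.61 / 0.3706 = 7.042 ppm.
(b) FC to add: 7.042 − 0.4 = 6.642 mg/L as Cl₂.
(b) Cl₂ equivalent: 6.642 mg/L × 424,000 L = 2816 g.
(b) Product at 75.3% available Cl: 2816 / 0.753 = 3740 g.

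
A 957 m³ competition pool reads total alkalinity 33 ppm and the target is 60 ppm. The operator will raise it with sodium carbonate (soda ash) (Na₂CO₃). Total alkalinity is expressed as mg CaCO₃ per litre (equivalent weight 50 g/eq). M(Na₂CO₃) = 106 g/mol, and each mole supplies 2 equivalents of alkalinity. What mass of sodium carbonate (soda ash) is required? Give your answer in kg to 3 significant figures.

Volume: 957 m³ = 957,000 L.
Alkalinity to add: (60 − 33) = 27 mg/L as CaCO₃ × 957,000 L = 25,840 g as CaCO₃.
Equivalents: 25,840 g ÷ 50 g/eq = 516.8 eq.
Each mole of Na₂CO₃ supplies 2 eq, so 516.8 / 2 = 258.4 mol.
Mass: 258.4 mol × 106 g/mol = 27,390 g.

27.4 kg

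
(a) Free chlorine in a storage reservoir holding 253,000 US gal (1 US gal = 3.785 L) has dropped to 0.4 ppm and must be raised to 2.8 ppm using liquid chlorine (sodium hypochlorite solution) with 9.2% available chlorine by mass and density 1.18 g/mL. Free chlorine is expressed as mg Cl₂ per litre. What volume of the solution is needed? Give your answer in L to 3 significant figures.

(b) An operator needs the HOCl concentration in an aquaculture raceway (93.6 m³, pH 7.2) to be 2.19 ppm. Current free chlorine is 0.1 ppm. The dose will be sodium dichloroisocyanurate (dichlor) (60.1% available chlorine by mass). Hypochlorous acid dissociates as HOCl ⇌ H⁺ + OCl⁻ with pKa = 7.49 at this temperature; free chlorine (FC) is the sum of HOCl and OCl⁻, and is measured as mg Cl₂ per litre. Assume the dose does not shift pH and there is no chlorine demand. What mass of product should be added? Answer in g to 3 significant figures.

(a) Volume: 253,000 US gal × 3.785 L/gal = 957,605 L.
(a) Chlorine deficit: 2.8 − 0.4 = 2.4 ppm = 2.4 mg/L as Cl₂.
(a) Cl₂ equivalent needed: 2.4 mg/L × 957,605 L = 2,298,000 mg = 2298 g.
(a) Product at 9.2% available chlorine: 2298 / 0.092 = 24,980 g.
(a) Volume at density 1.18 g/mL: 24,980 g ÷ 1.18 g/mL = 21,170 mL.

(b) Volume: 93.6 m³ = 93,600 L.
(b) [OCl⁻]/[HOCl] = 10^(pH − pKa) = 10^(7.2 − 7.49) = 0.5129; fraction as HOCl = 1/(1 + 0.5129) = 0.661.
(b) Free chlorine required for 2.19 ppm HOCl: 2.19 / 0.661 = 3.313 ppm.
(b) FC to add: 3.313 − 0.1 = 3.213 mg/L as Cl₂.
(b) Cl₂ equivalent: 3.213 mg/L × 93,600 L = 300.8 g.
(b) Product at 60.1% available Cl: 300.8 / 0.601 = 500.4 g.

(a) 21.2 L; (b) 500 g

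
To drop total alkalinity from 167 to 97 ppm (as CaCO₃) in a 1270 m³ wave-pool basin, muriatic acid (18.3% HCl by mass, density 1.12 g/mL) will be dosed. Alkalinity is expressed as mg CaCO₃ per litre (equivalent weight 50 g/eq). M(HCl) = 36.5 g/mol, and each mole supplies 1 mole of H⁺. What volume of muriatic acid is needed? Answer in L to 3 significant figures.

Volume: 1270 m³ = 1,270,000 L.
Alkalinity to neutralize: (167 − 97) = 70 mg/L as CaCO₃ × 1,270,000 L = 88,900 g as CaCO₃.
Equivalents of H⁺ required: 88,900 ÷ 50 g/eq = 1778 eq = 1778 mol HCl.
Mass of HCl: 1778 × 36.5 = 64,900 g.
Mass of 18.3% solution: 64,900 / 0.183 = 354,600 g.
Volume: 354,600 g ÷ 1.12 g/mL = 316,600 mL.

317 L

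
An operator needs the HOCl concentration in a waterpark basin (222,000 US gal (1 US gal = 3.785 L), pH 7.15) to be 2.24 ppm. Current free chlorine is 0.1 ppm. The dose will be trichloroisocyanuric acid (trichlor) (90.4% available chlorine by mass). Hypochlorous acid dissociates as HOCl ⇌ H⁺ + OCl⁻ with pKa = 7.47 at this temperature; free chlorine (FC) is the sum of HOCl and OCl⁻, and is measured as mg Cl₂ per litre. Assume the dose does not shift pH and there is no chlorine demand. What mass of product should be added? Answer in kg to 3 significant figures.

Volume: 222,000 US gal × 3.785 L/gal = 840,270 L.
[OCl⁻]/[HOCl] = 10^(pH − pKa) = 10^(7.15 − 7.47) = 0.4786; fraction as HOCl = 1/(1 + 0.4786) = 0.6763.
Free chlorine required for 2.24 ppm HOCl: 2.24 / 0.6763 = 3.312 ppm.
FC to add: 3.312 − 0.1 = 3.212 mg/L as Cl₂.
Cl₂ equivalent: 3.212 mg/L × 840,270 L = 2699 g.
Product at 90.4% available Cl: 2699 / 0.904 = 2986 g.

2.99 kg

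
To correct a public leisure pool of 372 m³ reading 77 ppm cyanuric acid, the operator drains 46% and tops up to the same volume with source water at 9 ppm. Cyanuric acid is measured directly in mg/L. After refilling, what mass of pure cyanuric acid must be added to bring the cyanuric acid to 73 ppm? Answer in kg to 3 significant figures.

10.1 kg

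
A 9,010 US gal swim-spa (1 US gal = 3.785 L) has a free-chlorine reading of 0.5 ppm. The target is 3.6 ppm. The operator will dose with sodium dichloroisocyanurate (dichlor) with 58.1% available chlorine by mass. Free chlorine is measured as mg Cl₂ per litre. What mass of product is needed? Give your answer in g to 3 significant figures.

Volume: 9,010 US gal × 3.785 L/gal = 34,103 L.
Chlorine deficit: 3.6 − 0.5 = 3.1 ppm = 3.1 mg/L as Cl₂.
Cl₂ equivalent needed: 3.1 mg/L × 34,103 L = 105,700 mg = 105.7 g.
Product at 58.1% available chlorine: 105.7 / 0.581 = 182 g.

182 g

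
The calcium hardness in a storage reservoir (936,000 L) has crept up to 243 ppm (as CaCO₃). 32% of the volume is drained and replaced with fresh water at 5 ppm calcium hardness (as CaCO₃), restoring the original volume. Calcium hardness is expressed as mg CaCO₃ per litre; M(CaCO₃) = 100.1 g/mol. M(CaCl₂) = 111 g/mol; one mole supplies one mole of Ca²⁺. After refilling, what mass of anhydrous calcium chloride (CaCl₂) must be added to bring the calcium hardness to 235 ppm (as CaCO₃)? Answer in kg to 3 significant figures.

After draining 32% and refilling: 243 × 0.68 + 5 × 0.32 = 166.84 ppm.
Deficit to target: 235 − 166.84 = 68.16 mg/L.
As CaCO₃: 68.16 mg/L × 936,000 L = 63,800 g; ÷ 100.1 = 637.3 mol Ca²⁺.
Mass: 637.3 × 111 = 70,740 g.

70.7 kg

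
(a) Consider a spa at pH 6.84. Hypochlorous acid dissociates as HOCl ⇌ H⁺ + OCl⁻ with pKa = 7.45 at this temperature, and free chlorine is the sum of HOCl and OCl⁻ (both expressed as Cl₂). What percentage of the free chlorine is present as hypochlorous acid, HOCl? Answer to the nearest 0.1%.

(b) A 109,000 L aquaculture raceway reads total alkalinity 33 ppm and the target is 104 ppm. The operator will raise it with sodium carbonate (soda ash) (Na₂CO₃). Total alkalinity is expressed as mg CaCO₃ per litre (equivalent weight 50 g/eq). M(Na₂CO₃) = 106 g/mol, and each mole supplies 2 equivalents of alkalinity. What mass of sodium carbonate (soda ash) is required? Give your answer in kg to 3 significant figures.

(a) [OCl⁻]/[HOCl] = 10^(pH − pKa) = 10^(6.84 − 7.45) = 10^-0.61 = 0.2455.
(a) Fraction as HOCl = 1 / (1 + 0.2455) = 0.8029.

(b) Alkalinity to add: (104 − 33) = 71 mg/L as CaCO₃ × 109,000 L = 7739 g as CaCO₃.
(b) Equivalents: 7739 g ÷ 50 g/eq = 154.8 eq.
(b) Each mole of Na₂CO₃ supplies 2 eq, so 154.8 / 2 = 77.39 mol.
(b) Mass: 77.39 mol × 106 g/mol = 8203 g.

(a) 80.3%; (b) 8.20 kg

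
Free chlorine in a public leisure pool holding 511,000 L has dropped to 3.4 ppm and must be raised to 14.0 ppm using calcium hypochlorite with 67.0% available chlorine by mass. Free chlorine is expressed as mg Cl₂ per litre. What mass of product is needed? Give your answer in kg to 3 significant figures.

8.08 kg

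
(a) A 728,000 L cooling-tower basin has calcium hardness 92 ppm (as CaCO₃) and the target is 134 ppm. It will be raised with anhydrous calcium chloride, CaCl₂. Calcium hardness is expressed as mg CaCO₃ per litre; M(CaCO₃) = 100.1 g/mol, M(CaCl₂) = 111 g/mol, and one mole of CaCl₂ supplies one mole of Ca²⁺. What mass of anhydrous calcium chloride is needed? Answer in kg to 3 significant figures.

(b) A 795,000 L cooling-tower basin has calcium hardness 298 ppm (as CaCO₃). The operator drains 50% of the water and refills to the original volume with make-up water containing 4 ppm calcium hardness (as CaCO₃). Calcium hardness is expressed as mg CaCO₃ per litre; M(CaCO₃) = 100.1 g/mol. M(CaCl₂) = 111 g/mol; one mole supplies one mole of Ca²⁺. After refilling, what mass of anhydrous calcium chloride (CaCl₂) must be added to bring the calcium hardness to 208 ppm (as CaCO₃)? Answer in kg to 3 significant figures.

(a) 33.9 kg; (b) 50.2 kg

(a) Hardness to add: (134 − 92) = 42 mg/L as CaCO₃ × 728,000 L = 30,580 g as CaCO₃.
(a) Moles of Ca²⁺ (1 mol Ca²⁺ ≡ 1 mol CaCO₃): 30,580 / 100.1 g/mol = 305.5 mol.
(a) Mass of CaCl₂: 305.5 × 111 = 33,910 g.

(b) After draining 50% and refilling: 298 × 0.50 + 4 × 0.50 = 151 ppm.
(b) Deficit to target: 208 − 151 = 57 mg/L.
(b) As CaCO₃: 57 mg/L × 795,000 L = 45,320 g; ÷ 100.1 = 452.7 mol Ca²⁺.
(b) Mass: 452.7 × 111 = 50,250 g.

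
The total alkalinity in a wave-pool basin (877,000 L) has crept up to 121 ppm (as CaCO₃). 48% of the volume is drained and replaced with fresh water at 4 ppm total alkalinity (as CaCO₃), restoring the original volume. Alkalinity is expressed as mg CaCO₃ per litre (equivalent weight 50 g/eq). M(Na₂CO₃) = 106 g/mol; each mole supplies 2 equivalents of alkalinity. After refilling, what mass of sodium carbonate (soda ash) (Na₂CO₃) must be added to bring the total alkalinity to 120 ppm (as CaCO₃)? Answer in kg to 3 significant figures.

After draining 48% and refilling: 121 × 0.52 + 4 × 0.48 = 64.84 ppm.
Deficit to target: 120 − 64.84 = 55.16 mg/L.
As CaCO₃: 55.16 mg/L × 877,000 L = 48,380 g; ÷ 50 g/eq ÷ 2 = 483.8 mol Na₂CO₃.
Mass: 483.8 × 106 = 51,280 g.

51.3 kg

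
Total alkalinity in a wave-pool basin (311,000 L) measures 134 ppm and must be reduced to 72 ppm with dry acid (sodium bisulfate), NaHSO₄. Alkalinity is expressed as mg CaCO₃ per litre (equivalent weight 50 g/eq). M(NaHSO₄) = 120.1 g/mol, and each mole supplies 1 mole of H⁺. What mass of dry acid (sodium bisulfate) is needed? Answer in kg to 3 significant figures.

Alkalinity to neutralize: (134 − 72) = 62 mg/L as CaCO₃ × 311,000 L = 19,280 g as CaCO₃.
Equivalents of H⁺ required: 19,280 ÷ 50 g/eq = 385.6 eq = 385.6 mol NaHSO₄.
Mass of NaHSO₄: 385.6 × 120.1 = 46,320 g.

46.3 kg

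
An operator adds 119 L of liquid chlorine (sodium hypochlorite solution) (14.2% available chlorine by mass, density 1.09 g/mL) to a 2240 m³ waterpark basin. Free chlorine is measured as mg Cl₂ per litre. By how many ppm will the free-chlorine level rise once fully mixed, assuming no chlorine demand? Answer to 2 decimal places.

8.22 ppm

Volume: 2240 m³ = 2,240,000 L.
Mass of solution: 119 L × 1000 mL/L × 1.09 g/mL = 129,700 g.
Available chlorine delivered: 129,700 g × 0.142 = 18,420 g as Cl₂.
Concentration rise: 18,420 g / 2,240,000 L = 8.223 mg/L = 8.22 ppm.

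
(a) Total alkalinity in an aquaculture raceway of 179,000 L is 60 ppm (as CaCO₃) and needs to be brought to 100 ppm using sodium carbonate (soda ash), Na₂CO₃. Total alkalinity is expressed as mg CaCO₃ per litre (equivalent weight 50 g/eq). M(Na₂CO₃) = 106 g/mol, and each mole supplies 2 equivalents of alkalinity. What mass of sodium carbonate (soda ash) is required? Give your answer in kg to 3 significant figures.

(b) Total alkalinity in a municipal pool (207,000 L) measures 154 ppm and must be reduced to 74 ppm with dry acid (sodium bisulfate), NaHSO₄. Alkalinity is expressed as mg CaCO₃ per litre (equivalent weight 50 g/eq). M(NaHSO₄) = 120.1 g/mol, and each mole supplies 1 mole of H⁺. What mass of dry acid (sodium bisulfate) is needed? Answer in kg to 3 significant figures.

(a) 7.59 kg; (b) 39.8 kg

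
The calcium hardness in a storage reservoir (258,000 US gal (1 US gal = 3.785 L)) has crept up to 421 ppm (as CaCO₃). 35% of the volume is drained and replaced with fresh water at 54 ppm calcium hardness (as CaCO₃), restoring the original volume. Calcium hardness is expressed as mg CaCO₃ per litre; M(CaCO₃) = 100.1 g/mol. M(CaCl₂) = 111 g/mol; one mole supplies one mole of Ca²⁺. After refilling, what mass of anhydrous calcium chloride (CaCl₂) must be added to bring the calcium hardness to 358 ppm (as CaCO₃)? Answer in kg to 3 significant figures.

70.9 kg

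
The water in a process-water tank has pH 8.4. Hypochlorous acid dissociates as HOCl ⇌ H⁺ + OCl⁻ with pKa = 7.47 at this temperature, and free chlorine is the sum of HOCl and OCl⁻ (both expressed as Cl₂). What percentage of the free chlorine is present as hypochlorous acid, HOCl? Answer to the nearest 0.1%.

[OCl⁻]/[HOCl] = 10^(pH − pKa) = 10^(8.4 − 7.47) = 10^0.93 = 8.511.
Fraction as HOCl = 1 / (1 + 8.511) = 0.1051.

10.5%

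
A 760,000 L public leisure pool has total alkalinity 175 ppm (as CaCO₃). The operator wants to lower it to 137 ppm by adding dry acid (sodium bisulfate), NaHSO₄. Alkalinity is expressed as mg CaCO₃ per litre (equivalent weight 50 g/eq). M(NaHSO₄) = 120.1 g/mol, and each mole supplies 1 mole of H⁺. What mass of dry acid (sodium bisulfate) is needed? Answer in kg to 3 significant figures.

69.4 kg

Alkalinity to neutralize: (175 − 137) = 38 mg/L as CaCO₃ × 760,000 L = 28,880 g as CaCO₃.
Equivalents of H⁺ required: 28,880 ÷ 50 g/eq = 577.6 eq = 577.6 mol NaHSO₄.
Mass of NaHSO₄: 577.6 × 120.1 = 69,370 g.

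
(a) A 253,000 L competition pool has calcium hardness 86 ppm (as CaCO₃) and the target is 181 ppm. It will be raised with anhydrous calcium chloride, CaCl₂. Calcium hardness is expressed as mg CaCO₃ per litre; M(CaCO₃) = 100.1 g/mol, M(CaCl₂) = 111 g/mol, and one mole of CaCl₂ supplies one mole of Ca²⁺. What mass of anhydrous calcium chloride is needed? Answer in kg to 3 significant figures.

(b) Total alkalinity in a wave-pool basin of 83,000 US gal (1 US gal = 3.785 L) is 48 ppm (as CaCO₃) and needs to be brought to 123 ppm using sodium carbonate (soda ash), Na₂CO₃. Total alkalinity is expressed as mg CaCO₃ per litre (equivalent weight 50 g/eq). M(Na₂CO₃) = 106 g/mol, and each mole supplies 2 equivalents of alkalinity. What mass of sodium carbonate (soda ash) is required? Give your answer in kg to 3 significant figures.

(a) 26.7 kg; (b) 25.0 kg

(a) Hardness to add: (181 − 86) = 95 mg/L as CaCO₃ × 253,000 L = 24,040 g as CaCO₃.
(a) Moles of Ca²⁺ (1 mol Ca²⁺ ≡ 1 mol CaCO₃): 24,040 / 100.1 g/mol = 240.1 mol.
(a) Mass of CaCl₂: 240.1 × 111 = 26,650 g.

(b) Volume: 83,000 US gal × 3.785 L/gal = 314,155 L.
(b) Alkalinity to add: (123 − 48) = 75 mg/L as CaCO₃ × 314,155 L = 23,560 g as CaCO₃.
(b) Equivalents: 23,560 g ÷ 50 g/eq = 471.2 eq.
(b) Each mole of Na₂CO₃ supplies 2 eq, so 471.2 / 2 = 235.6 mol.
(b) Mass: 235.6 mol × 106 g/mol = 24,980 g.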